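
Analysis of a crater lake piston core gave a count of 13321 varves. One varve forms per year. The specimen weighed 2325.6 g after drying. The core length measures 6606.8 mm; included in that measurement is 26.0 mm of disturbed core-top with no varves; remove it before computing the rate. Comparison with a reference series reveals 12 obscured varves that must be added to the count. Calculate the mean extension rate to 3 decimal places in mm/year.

True varve count = 13321 + 12 = 13333.
Removing the 26.0 mm offcut leaves 6606.8 − 26.0 = 6580.8 mm.
6580.8 mm over 13333 years gives 6580.8 / 13333 ≈ 0.494 mm/year.

0.494 mm/year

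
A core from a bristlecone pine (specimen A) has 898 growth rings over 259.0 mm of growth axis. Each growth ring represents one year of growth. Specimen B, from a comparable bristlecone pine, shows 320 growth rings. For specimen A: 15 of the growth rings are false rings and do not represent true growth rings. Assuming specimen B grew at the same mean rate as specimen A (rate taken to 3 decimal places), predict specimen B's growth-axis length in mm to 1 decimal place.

Specimen A: adjusted count: 898 − 15 = 883 growth rings.
A: Mean rate = 259.0 mm / 883 years ≈ 0.293 mm/year.
For B, 0.293 mm/year × 320 years = 93.8 mm.

93.8 mm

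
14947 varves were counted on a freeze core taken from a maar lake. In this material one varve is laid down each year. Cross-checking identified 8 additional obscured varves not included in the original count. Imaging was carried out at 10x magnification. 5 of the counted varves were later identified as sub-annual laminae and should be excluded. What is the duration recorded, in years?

14950 years

After corrections the count is 14947 − 5 + 8 = 14950 varves.
With a one-to-one varve periodicity this is 14950 years.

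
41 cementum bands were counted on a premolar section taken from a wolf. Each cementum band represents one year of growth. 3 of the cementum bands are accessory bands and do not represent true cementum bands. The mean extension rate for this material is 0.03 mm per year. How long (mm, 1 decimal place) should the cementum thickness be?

Adjusted count: 41 − 3 = 38 cementum bands.
Predicted length = 0.03 mm/year × 38 years = 1.1 mm.

1.1 mm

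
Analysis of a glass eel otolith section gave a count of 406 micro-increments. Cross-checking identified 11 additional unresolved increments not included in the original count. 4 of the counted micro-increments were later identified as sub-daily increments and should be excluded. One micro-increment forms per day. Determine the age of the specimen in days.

Correcting the raw count gives 406 − 4 + 11 = 413 true micro-increments.
At one micro-increment per day, that is 413 days.

413 d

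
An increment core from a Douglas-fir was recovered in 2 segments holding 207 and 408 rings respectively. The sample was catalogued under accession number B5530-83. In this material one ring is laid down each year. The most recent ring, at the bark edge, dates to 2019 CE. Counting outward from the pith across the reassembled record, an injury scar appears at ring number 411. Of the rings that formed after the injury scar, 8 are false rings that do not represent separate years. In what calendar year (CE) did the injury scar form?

1823 CE

Total rings = 207 + 408 = 615.
The injury scar sits at ring 411 from the pith, so 615 − 411 = 204 rings formed after it.
204 − 8 false = 196 true rings after the injury scar.
Counting back 196 years from 2019 CE places the injury scar in 2019 − 196 = 1823 CE.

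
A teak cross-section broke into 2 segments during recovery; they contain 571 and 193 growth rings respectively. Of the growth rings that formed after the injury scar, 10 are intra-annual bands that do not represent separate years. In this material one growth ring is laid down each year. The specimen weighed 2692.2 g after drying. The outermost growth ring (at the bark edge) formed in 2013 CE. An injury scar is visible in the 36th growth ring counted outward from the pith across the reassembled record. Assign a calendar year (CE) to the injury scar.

1295 CE

Total growth rings = 571 + 193 = 764.
764 − 36 = 728 growth rings lie beyond the injury scar toward the bark edge.
Excluding 10 false growth rings: 728 − 10 = 718.
Counting back 718 years from 2013 CE places the injury scar in 2013 − 718 = 1295 CE.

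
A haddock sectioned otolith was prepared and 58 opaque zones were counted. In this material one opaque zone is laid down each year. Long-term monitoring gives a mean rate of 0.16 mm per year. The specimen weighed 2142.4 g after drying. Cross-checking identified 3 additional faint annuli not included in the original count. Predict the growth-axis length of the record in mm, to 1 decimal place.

9.8 mm

After corrections the count is 58 + 3 = 61 opaque zones.
Predicted length = 0.16 mm/year × 61 years = 9.8 mm.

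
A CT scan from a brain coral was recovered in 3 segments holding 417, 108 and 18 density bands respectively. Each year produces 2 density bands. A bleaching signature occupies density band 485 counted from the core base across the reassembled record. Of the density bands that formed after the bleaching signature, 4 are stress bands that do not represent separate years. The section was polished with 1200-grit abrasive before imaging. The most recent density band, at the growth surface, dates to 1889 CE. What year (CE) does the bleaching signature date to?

Total density bands = 417 + 108 + 18 = 543.
The bleaching signature sits at density band 485 from the core base, so 543 − 485 = 58 density bands formed after it.
Excluding 4 false density bands: 58 − 4 = 54.
Dividing by 2 density bands per year: 54 / 2 = 27 years.
Counting back 27 years from 1889 CE places the bleaching signature in 1889 − 27 = 1862 CE.

1862 CE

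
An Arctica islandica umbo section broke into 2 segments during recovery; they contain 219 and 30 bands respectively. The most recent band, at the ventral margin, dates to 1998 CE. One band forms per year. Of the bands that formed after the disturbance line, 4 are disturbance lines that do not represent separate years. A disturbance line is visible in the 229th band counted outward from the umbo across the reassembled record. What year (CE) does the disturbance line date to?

Total bands = 219 + 30 = 249.
The disturbance line sits at band 229 from the umbo, so 249 − 229 = 20 bands formed after it.
Excluding 4 false bands: 20 − 4 = 16.
Counting back 16 years from 1998 CE places the disturbance line in 1998 − 16 = 1982 CE.

1982 CE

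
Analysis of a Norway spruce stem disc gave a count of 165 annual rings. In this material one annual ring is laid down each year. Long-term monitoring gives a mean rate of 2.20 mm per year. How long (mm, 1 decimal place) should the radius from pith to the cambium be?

The record spans 165 years at 2.20 mm per year.
Length ≈ 2.20 × 165 = 363.0 mm.

363.0 mm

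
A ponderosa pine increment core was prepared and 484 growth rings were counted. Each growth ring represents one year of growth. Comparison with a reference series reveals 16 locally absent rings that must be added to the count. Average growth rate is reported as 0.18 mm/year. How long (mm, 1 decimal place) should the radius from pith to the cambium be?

90.0 mm

Correcting the raw count gives 484 + 16 = 500 true growth rings.
500 years at 0.18 mm/year gives 0.18 × 500 = 90.0 mm.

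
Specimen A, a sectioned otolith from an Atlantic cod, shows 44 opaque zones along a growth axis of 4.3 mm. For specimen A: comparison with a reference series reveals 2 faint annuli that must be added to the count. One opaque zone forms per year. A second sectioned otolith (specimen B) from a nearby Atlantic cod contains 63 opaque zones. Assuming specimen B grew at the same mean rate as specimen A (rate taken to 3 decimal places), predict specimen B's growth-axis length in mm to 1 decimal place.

5.9 mm

Specimen A: correcting the raw count gives 44 + 2 = 46 true opaque zones.
A: 4.3 mm over 46 years gives 4.3 / 46 ≈ 0.093 mm/yr.
For B, 0.093 mm/year × 63 years = 5.9 mm.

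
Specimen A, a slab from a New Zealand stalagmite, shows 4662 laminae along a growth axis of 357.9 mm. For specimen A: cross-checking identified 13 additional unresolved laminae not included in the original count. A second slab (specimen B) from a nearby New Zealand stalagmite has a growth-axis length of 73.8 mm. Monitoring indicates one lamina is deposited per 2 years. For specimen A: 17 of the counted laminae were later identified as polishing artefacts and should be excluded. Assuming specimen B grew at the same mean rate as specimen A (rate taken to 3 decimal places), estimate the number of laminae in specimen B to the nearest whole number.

971 laminae

Specimen A: correcting the raw count gives 4662 − 17 + 13 = 4658 true laminae.
Specimen A: multiplying by 2 years per lamina: 4658 × 2 = 9316 years.
A: Extension rate ≈ 357.9 / 9316 = 0.038 mm per year.
For B, 73.8 / 0.038 = 1942.11 years; at 2 years per lamina that is 1942.11 / 2 ≈ 971 laminae.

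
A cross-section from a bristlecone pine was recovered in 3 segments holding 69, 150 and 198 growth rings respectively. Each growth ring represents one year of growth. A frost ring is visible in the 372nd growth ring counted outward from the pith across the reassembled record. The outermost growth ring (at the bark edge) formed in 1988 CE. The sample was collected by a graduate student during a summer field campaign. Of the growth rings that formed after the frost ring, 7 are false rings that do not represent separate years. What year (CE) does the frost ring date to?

Total growth rings = 69 + 150 + 198 = 417.
417 − 372 = 45 growth rings lie beyond the frost ring toward the bark edge.
45 − 7 false = 38 true growth rings after the frost ring.
1988 − 38 = 1950 CE.

1950 CE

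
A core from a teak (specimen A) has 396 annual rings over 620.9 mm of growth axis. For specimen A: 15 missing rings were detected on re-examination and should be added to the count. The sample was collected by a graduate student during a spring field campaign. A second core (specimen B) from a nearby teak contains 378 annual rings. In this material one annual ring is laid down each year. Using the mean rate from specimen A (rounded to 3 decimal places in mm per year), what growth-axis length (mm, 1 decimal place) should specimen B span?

Specimen A: after corrections the count is 396 + 15 = 411 annual rings.
A: Extension rate ≈ 620.9 / 411 = 1.511 mm/yr.
B's length ≈ 1.511 × 378 = 571.2 mm.

571.2 mm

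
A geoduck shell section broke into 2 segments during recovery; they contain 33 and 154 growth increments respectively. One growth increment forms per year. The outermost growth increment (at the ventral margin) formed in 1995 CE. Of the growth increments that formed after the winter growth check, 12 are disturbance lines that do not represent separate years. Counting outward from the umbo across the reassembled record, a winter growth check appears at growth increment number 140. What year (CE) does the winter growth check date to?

Total growth increments = 33 + 154 = 187.
Between growth increment 140 and the ventral margin there are 187 − 140 = 47 growth increments.
Excluding 12 false growth increments: 47 − 12 = 35.
Counting back 35 years from 1995 CE places the winter growth check in 1995 − 35 = 1960 CE.

1960 CE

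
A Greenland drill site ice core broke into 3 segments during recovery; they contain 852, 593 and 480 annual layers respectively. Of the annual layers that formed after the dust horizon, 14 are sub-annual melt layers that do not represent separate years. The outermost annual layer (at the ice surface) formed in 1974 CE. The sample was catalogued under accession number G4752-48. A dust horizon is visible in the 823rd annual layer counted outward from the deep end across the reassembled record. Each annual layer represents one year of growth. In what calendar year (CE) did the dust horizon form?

Total annual layers = 852 + 593 + 480 = 1925.
Between annual layer 823 and the ice surface there are 1925 − 823 = 1102 annual layers.
1102 − 14 false = 1088 true annual layers after the dust horizon.
1974 − 1088 = 886 CE.

886 CE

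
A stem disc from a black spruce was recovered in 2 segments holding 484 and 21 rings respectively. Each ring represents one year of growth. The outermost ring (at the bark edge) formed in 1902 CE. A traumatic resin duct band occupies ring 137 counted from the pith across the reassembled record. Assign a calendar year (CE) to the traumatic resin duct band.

1534 CE

Total rings = 484 + 21 = 505.
The traumatic resin duct band sits at ring 137 from the pith, so 505 − 137 = 368 rings formed after it.
Counting back 368 years from 1902 CE places the traumatic resin duct band in 1902 − 368 = 1534 CE.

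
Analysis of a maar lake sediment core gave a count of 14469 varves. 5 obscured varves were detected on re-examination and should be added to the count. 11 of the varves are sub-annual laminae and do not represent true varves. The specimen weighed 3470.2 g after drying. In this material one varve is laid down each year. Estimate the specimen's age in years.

After corrections the count is 14469 − 11 + 5 = 14463 varves.
One varve per year makes the duration 14463 years.

14463 yr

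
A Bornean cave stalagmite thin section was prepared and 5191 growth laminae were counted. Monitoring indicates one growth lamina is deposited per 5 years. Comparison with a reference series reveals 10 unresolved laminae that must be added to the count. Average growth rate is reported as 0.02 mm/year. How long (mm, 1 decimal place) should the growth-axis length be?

True growth lamina count = 5191 + 10 = 5201.
5201 growth laminae at 5 years each span 5201 × 5 = 26005 years.
Length ≈ 0.02 × 26005 = 520.1 mm.

520.1 mm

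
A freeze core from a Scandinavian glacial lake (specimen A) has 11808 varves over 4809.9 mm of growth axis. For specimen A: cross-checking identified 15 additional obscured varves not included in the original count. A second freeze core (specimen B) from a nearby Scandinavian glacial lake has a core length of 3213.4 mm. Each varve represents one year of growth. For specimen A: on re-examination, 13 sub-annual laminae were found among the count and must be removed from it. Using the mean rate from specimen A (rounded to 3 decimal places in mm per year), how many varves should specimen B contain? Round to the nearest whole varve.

7895 varves

Specimen A: true varve count = 11808 − 13 + 15 = 11810.
A: Mean rate = 4809.9 mm / 11810 years ≈ 0.407 mm/year.
For B, 3213.4 / 0.407 = 7895.33 years ≈ 7895 varves.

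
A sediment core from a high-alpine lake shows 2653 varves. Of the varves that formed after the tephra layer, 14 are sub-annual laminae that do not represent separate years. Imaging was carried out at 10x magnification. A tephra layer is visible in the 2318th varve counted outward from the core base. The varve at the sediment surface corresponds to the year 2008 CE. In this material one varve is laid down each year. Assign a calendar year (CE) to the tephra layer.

2653 − 2318 = 335 varves lie beyond the tephra layer toward the sediment surface.
Excluding 14 false varves: 335 − 14 = 321.
Counting back 321 years from 2008 CE places the tephra layer in 2008 − 321 = 1687 CE.

1687 CE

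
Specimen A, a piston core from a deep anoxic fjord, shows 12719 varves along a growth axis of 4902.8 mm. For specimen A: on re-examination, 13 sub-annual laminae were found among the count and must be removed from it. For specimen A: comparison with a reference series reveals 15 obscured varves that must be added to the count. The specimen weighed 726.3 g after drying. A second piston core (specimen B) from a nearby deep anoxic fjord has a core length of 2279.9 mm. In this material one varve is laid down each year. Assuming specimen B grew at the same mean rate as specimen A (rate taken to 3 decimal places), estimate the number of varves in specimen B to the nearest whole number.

5922 varves

Specimen A: adjusted count: 12719 − 13 + 15 = 12721 varves.
A: Mean rate = 4902.8 mm / 12721 years ≈ 0.385 mm per year.
For B, 2279.9 / 0.385 = 5921.82 years ≈ 5922 varves.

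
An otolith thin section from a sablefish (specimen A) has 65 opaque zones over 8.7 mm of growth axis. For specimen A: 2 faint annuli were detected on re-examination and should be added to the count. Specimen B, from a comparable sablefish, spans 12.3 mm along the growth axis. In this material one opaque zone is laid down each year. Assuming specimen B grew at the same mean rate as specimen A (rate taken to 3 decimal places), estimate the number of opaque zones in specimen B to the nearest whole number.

Specimen A: adjusted count: 65 + 2 = 67 opaque zones.
A: Extension rate ≈ 8.7 / 67 = 0.130 mm/yr.
For B, 12.3 / 0.130 = 94.62 years ≈ 95 opaque zones.

95 opaque zones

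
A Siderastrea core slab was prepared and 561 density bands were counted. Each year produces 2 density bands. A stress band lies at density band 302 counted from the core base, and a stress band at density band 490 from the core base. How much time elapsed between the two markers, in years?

94 yr

490 − 302 = 188 density bands lie between the two events.
188 density bands at 2 per year is 188 / 2 = 94 years.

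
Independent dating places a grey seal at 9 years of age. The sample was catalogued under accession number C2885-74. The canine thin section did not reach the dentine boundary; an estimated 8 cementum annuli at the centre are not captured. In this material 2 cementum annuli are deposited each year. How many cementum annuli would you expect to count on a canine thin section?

9 years at 2 cementum annuli per year gives 9 × 2 = 18 cementum annuli.
18 − 8 missed = 10 cementum annuli expected in the prepared section.

10 cementum annuli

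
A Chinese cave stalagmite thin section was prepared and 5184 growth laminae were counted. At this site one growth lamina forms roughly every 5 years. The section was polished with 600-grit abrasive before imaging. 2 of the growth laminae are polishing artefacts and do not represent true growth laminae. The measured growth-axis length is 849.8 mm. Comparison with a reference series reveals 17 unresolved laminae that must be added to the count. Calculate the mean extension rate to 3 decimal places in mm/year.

After corrections the count is 5184 − 2 + 17 = 5199 growth laminae.
Multiplying by 5 years per growth lamina: 5199 × 5 = 25995 years.
849.8 mm over 25995 years gives 849.8 / 25995 ≈ 0.033 mm/year.

0.033 mm/year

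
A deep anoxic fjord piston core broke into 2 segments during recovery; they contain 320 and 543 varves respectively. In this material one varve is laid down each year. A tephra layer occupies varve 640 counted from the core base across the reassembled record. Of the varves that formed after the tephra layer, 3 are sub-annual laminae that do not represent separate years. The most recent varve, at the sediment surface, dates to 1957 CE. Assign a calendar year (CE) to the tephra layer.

Total varves = 320 + 543 = 863.
The tephra layer sits at varve 640 from the core base, so 863 − 640 = 223 varves formed after it.
Removing the 3 false varves leaves 223 − 3 = 220 true varves beyond the tephra layer.
1957 − 220 = 1737 CE.

1737 CE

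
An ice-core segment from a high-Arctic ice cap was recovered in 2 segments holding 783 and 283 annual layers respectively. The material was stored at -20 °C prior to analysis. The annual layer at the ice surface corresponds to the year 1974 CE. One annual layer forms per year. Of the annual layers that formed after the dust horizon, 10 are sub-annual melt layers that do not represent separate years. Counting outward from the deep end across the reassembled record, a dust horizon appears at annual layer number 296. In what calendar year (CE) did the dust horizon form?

Total annual layers = 783 + 283 = 1066.
1066 − 296 = 770 annual layers lie beyond the dust horizon toward the ice surface.
Excluding 10 false annual layers: 770 − 10 = 760.
The annual layer at the ice surface is 1974 CE, so the dust horizon dates to 1974 − 760 = 1214 CE.

1214 CE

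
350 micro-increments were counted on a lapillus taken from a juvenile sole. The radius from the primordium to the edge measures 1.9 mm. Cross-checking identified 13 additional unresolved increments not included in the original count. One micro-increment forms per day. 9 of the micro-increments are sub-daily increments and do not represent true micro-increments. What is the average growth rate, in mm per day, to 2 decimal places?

Correcting the raw count gives 350 − 9 + 13 = 354 true micro-increments.
Extension rate ≈ 1.9 / 354 = 0.01 mm per day.

0.01 mm per day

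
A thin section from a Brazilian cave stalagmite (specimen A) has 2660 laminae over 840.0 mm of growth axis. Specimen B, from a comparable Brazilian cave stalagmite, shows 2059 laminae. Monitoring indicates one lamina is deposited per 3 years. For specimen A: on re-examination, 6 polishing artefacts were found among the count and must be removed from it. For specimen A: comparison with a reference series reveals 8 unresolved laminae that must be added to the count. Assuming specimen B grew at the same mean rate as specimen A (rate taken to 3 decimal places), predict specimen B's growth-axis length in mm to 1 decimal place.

648.6 mm

Specimen A: after corrections the count is 2660 − 6 + 8 = 2662 laminae.
Specimen A: at 3 years per lamina, 2662 × 3 = 7986 years.
A: Extension rate ≈ 840.0 / 7986 = 0.105 mm/year.
Specimen B: at 3 years per lamina, 2059 × 3 = 6177 years. For B, 0.105 mm/year × 6177 years = 648.6 mm.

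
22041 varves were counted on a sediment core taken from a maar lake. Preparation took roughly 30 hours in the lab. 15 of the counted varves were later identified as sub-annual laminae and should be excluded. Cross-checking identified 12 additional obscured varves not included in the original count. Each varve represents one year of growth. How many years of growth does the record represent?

22038 years

Adjusted count: 22041 − 15 + 12 = 22038 varves.
With a one-to-one varve periodicity this is 22038 years.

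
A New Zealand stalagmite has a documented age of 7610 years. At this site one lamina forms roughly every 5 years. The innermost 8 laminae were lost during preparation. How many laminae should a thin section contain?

1514 laminae

Expected laminae: 7610 / 5 = 1522.
1522 − 8 missed = 1514 laminae expected in the prepared section.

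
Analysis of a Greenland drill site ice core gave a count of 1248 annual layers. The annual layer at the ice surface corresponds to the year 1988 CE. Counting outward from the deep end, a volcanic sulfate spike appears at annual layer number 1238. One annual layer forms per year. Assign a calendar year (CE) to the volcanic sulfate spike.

1978 CE

Between annual layer 1238 and the ice surface there are 1248 − 1238 = 10 annual layers.
The annual layer at the ice surface is 1988 CE, so the volcanic sulfate spike dates to 1988 − 10 = 1978 CE.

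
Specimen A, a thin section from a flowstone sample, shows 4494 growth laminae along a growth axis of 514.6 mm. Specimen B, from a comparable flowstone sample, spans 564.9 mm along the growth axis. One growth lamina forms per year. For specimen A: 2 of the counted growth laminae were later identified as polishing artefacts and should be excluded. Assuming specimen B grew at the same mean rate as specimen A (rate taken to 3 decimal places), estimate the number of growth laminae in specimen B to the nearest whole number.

4912 growth laminae

Specimen A: true growth lamina count = 4494 − 2 = 4492.
A: Extension rate ≈ 514.6 / 4492 = 0.115 mm/year.
Specimen B: 564.9 mm / 0.115 mm per year = 4912.17 years ≈ 4912 growth laminae.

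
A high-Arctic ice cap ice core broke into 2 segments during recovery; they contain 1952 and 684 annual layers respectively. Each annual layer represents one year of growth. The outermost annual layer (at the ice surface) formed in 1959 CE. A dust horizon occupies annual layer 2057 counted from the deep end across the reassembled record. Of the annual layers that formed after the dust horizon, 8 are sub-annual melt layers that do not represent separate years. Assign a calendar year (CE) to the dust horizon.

1388 CE

Total annual layers = 1952 + 684 = 2636.
Between annual layer 2057 and the ice surface there are 2636 − 2057 = 579 annual layers.
Removing the 8 false annual layers leaves 579 − 8 = 571 true annual layers beyond the dust horizon.
The annual layer at the ice surface is 1959 CE, so the dust horizon dates to 1959 − 571 = 1388 CE.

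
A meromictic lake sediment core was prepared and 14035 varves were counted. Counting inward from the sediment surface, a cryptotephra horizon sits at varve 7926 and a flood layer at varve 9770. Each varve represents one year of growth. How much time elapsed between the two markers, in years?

The two markers are separated by 9770 − 7926 = 1844 varves.
One varve per year makes the interval 1844 years.

1844 years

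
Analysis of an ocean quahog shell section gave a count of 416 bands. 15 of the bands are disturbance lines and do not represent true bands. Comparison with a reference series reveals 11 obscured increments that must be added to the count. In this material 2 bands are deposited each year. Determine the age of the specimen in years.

206 years

Correcting the raw count gives 416 − 15 + 11 = 412 true bands.
Dividing by 2 bands per year: 412 / 2 = 206 years.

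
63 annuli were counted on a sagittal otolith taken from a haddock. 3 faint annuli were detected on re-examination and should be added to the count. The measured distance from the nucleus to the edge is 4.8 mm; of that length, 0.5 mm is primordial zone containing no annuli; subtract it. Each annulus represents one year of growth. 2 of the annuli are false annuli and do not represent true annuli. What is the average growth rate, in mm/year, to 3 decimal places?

Correcting the raw count gives 63 − 2 + 3 = 64 true annuli.
The growth record spans 4.8 − 0.5 = 4.3 mm.
Extension rate ≈ 4.3 / 64 = 0.067 mm/year.

0.067 mm/year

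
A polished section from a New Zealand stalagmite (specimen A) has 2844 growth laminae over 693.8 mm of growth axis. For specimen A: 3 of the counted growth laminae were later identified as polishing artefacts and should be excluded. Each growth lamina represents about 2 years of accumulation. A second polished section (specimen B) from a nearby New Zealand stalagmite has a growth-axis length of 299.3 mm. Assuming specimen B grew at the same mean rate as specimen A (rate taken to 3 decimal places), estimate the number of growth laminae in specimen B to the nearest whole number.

1227 growth laminae

Specimen A: after corrections the count is 2844 − 3 = 2841 growth laminae.
Specimen A: 2841 growth laminae at 2 years each span 2841 × 2 = 5682 years.
A: Extension rate ≈ 693.8 / 5682 = 0.122 mm per year.
For B, 299.3 / 0.122 = 2453.28 years; at 2 years per growth lamina that is 2453.28 / 2 ≈ 1227 growth laminae.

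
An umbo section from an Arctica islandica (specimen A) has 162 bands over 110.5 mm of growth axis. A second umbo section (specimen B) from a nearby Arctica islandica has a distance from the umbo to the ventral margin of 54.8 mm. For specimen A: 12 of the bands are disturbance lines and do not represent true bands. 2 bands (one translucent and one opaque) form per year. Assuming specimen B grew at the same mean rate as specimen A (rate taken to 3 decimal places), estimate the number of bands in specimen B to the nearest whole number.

74 bands

Specimen A: after corrections the count is 162 − 12 = 150 bands.
Specimen A: with 2 bands per year, 150 / 2 = 75 years.
A: Extension rate ≈ 110.5 / 75 = 1.473 mm/yr.
For B, 54.8 / 1.473 = 37.20 years; at 2 bands per year that is 37.20 × 2 ≈ 74 bands.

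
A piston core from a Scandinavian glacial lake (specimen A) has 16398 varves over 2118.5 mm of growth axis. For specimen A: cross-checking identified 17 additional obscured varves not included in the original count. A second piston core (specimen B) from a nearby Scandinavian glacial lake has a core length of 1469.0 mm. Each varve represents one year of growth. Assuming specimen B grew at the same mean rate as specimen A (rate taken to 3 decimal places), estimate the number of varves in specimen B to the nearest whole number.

Specimen A: correcting the raw count gives 16398 + 17 = 16415 true varves.
A: 2118.5 mm over 16415 years gives 2118.5 / 16415 ≈ 0.129 mm/year.
For B, 1469.0 / 0.129 = 11387.60 years ≈ 11388 varves.

11388 varves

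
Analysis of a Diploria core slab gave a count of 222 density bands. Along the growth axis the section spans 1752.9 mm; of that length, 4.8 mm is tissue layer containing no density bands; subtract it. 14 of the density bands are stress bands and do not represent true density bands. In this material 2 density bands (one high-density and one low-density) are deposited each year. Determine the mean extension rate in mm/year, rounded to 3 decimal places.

Correcting the raw count gives 222 − 14 = 208 true density bands.
With 2 density bands per year, 208 / 2 = 104 years.
Removing the 4.8 mm offcut leaves 1752.9 − 4.8 = 1748.1 mm.
Extension rate ≈ 1748.1 / 104 = 16.809 mm/year.

16.809 mm/year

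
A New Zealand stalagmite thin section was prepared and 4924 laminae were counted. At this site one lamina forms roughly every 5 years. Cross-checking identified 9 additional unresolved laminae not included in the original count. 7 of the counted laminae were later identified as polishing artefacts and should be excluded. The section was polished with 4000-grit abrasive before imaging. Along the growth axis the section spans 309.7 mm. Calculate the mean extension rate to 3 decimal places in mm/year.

0.013 mm/year

Adjusted count: 4924 − 7 + 9 = 4926 laminae.
Multiplying by 5 years per lamina: 4926 × 5 = 24630 years.
Extension rate ≈ 309.7 / 24630 = 0.013 mm/year.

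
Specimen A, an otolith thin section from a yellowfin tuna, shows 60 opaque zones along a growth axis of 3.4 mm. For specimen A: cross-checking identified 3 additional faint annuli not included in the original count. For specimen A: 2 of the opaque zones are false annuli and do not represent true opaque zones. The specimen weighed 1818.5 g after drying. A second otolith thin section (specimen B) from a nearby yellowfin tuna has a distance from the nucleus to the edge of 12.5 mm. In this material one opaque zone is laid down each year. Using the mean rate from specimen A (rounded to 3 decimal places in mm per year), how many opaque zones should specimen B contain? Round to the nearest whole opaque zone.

Specimen A: adjusted count: 60 − 2 + 3 = 61 opaque zones.
A: Mean rate = 3.4 mm / 61 years ≈ 0.056 mm per year.
B spans 12.5 / 0.056 = 223.21 years ≈ 223 opaque zones.

223 opaque zones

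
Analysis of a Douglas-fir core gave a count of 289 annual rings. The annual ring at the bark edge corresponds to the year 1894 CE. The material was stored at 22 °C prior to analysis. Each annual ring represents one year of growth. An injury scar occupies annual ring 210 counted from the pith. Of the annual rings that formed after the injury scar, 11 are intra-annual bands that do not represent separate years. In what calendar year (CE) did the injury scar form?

289 − 210 = 79 annual rings lie beyond the injury scar toward the bark edge.
Excluding 11 false annual rings: 79 − 11 = 68.
Counting back 68 years from 1894 CE places the injury scar in 1894 − 68 = 1826 CE.

1826 CE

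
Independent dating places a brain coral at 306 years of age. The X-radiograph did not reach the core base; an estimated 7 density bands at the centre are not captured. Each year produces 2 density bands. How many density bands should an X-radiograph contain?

605 density bands

Expected density bands: 306 × 2 = 612.
Less the 7 uncaptured density bands: 612 − 7 = 605.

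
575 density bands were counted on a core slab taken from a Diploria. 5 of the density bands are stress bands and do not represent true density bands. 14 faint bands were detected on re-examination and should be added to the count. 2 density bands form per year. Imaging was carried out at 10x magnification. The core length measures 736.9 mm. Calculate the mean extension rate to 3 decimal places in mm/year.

True density band count = 575 − 5 + 14 = 584.
584 density bands at 2 per year is 584 / 2 = 292 years.
Extension rate ≈ 736.9 / 292 = 2.524 mm/year.

2.524 mm/year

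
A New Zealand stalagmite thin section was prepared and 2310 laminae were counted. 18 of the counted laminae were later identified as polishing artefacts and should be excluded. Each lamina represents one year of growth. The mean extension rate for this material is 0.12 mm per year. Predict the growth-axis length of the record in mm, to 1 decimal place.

275.0 mm

Correcting the raw count gives 2310 − 18 = 2292 true laminae.
Predicted length = 0.12 mm/year × 2292 years = 275.0 mm.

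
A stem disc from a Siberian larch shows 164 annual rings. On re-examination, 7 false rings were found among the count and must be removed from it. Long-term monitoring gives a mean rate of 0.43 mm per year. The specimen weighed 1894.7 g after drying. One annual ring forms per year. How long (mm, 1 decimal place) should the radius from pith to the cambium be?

67.5 mm

True annual ring count = 164 − 7 = 157.
Predicted length = 0.43 mm/year × 157 years = 67.5 mm.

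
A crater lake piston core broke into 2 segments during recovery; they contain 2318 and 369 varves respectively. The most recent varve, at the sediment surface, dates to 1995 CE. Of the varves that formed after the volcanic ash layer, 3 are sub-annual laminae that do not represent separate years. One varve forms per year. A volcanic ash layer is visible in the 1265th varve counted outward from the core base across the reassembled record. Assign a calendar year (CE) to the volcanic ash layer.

Total varves = 2318 + 369 = 2687.
The volcanic ash layer sits at varve 1265 from the core base, so 2687 − 1265 = 1422 varves formed after it.
Removing the 3 false varves leaves 1422 − 3 = 1419 true varves beyond the volcanic ash layer.
1995 − 1419 = 576 CE.

576 CE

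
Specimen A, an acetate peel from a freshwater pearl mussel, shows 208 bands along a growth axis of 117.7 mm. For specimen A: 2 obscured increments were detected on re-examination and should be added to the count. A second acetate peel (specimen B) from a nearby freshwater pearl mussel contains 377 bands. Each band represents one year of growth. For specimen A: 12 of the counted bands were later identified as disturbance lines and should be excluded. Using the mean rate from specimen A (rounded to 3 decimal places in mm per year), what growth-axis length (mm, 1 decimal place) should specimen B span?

223.9 mm

Specimen A: after corrections the count is 208 − 12 + 2 = 198 bands.
A: Extension rate ≈ 117.7 / 198 = 0.594 mm per year.
Length of B = 0.594 × 377 = 223.9 mm.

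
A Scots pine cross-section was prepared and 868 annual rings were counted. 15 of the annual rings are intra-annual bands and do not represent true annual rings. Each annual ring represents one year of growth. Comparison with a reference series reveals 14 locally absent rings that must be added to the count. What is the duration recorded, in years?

Adjusted count: 868 − 15 + 14 = 867 annual rings.
At one annual ring per year, that is 867 years.

867 yr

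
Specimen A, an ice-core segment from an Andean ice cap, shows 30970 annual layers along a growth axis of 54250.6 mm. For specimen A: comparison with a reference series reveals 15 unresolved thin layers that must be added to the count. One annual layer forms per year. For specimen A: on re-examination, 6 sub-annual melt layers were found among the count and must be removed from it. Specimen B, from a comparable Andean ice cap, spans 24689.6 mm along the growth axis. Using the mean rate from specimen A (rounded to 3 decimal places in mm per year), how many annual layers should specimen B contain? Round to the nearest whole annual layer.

14100 annual layers

Specimen A: after corrections the count is 30970 − 6 + 15 = 30979 annual layers.
A: 54250.6 mm over 30979 years gives 54250.6 / 30979 ≈ 1.751 mm per year.
B spans 24689.6 / 1.751 = 14100.29 years ≈ 14100 annual layers.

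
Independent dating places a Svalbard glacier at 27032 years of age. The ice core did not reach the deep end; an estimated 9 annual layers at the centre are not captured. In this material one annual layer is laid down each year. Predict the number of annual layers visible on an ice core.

One annual layer per year gives 27032 annual layers over 27032 years.
Subtracting the 9 annual layers not captured gives 27032 − 9 = 27023 annual layers in the record.

27023 annual layers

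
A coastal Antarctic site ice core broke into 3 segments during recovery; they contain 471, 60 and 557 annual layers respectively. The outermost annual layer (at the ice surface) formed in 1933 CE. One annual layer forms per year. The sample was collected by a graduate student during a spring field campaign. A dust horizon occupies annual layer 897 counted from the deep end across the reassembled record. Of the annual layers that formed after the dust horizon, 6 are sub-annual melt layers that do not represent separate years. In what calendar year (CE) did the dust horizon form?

1748 CE

Total annual layers = 471 + 60 + 557 = 1088.
1088 − 897 = 191 annual layers lie beyond the dust horizon toward the ice surface.
Removing the 6 false annual layers leaves 191 − 6 = 185 true annual layers beyond the dust horizon.
Counting back 185 years from 1933 CE places the dust horizon in 1933 − 185 = 1748 CE.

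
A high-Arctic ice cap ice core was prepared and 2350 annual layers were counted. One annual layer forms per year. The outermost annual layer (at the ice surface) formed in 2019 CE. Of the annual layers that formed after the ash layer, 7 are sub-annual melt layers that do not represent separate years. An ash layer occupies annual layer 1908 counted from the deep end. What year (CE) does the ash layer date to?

1584 CE

Between annual layer 1908 and the ice surface there are 2350 − 1908 = 442 annual layers.
442 − 7 false = 435 true annual layers after the ash layer.
Counting back 435 years from 2019 CE places the ash layer in 2019 − 435 = 1584 CE.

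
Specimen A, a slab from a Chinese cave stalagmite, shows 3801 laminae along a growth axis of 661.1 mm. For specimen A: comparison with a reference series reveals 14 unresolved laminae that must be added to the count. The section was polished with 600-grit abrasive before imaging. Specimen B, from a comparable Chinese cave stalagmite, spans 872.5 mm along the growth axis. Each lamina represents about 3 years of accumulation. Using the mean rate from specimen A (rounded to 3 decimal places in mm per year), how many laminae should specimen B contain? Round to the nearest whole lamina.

Specimen A: correcting the raw count gives 3801 + 14 = 3815 true laminae.
Specimen A: 3815 laminae at 3 years each span 3815 × 3 = 11445 years.
A: Extension rate ≈ 661.1 / 11445 = 0.058 mm/year.
Specimen B: 872.5 mm / 0.058 mm per year = 15043.10 years; at 3 years per lamina that is 15043.10 / 3 ≈ 5014 laminae.

5014 laminae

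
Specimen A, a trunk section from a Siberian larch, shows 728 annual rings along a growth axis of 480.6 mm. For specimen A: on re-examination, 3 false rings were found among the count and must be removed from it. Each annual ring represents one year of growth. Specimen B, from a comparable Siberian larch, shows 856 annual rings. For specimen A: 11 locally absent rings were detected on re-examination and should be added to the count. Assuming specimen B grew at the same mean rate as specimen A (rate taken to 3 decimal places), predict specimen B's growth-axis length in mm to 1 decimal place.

Specimen A: after corrections the count is 728 − 3 + 11 = 736 annual rings.
A: 480.6 mm over 736 years gives 480.6 / 736 ≈ 0.653 mm/year.
For B, 0.653 mm/year × 856 years = 559.0 mm.

559.0 mm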